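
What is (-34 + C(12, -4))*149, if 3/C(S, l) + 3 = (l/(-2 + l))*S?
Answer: -24883/5 ≈ -4976.6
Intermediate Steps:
C(S, l) = 3/(-3 + S*l/(-2 + l)) (C(S, l) = 3/(-3 + (l/(-2 + l))*S) = 3/(-3 + S*l/(-2 + l)))
(-34 + C(12, -4))*149 = (-34 + 3*(-2 - 4)/(6 - 3*(-4) + 12*(-4)))*149 = (-34 + 3*(-6)/(6 + 12 - 48))*149 = (-34 + 3*(-6)/(-30))*149 = (-34 + 3*(-1/30)*(-6))*149 = (-34 + ⅗)*149 = -167/5*149 = -24883/5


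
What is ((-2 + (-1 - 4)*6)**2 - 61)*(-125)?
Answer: -120375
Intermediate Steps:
((-2 + (-1 - 4)*6)**2 - 61)*(-125) = ((-2 - 5*6)**2 - 61)*(-125) = ((-2 - 30)**2 - 61)*(-125) = ((-32)**2 - 61)*(-125) = (1024 - 61)*(-125) = 963*(-125) = -120375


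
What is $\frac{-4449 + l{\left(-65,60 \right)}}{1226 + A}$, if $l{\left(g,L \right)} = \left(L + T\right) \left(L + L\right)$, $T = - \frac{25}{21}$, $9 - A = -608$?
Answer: $\frac{18257}{12901} \approx 1.4152$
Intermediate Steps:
$A = 617$ ($A = 9 - -608 = 9 + 608 = 617$)
$T = - \frac{25}{21}$ ($T = \left(-25\right) \frac{1}{21} = - \frac{25}{21} \approx -1.1905$)
$l{\left(g,L \right)} = 2 L \left(- \frac{25}{21} + L\right)$ ($l{\left(g,L \right)} = \left(L - \frac{25}{21}\right) \left(L + L\right) = \left(- \frac{25}{21} + L\right) 2 L = 2 L \left(- \frac{25}{21} + L\right)$)
$\frac{-4449 + l{\left(-65,60 \right)}}{1226 + A} = \frac{-4449 + \frac{2}{21} \cdot 60 \left(-25 + 21 \cdot 60\right)}{1226 + 617} = \frac{-4449 + \frac{2}{21} \cdot 60 \left(-25 + 1260\right)}{1843} = \left(-4449 + \frac{2}{21} \cdot 60 \cdot 1235\right) \frac{1}{1843} = \left(-4449 + \frac{49400}{7}\right) \frac{1}{1843} = \frac{18257}{7} \cdot \frac{1}{1843} = \frac{18257}{12901}$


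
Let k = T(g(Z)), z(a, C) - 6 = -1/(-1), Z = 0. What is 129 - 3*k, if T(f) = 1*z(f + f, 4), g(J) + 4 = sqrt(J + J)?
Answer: 108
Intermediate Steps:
z(a, C) = 7 (z(a, C) = 6 - 1/(-1) = 6 - 1*(-1) = 6 + 1 = 7)
g(J) = -4 + sqrt(2)*sqrt(J) (g(J) = -4 + sqrt(J + J) = -4 + sqrt(2*J) = -4 + sqrt(2)*sqrt(J))
T(f) = 7 (T(f) = 1*7 = 7)
k = 7
129 - 3*k = 129 - 3*7 = 129 - 21 = 108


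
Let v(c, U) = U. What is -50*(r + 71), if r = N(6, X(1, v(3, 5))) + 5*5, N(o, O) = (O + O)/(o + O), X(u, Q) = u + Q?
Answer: -4850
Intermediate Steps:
X(u, Q) = Q + u
N(o, O) = 2*O/(O + o) (N(o, O) = (2*O)/(O + o) = 2*O/(O + o))
r = 26 (r = 2*(5 + 1)/((5 + 1) + 6) + 5*5 = 2*6/(6 + 6) + 25 = 2*6/12 + 25 = 2*6*(1/12) + 25 = 1 + 25 = 26)
-50*(r + 71) = -50*(26 + 71) = -50*97 = -4850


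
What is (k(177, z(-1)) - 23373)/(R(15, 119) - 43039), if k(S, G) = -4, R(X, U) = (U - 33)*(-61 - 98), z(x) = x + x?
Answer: 23377/56713 ≈ 0.41220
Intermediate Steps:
z(x) = 2*x
R(X, U) = 5247 - 159*U (R(X, U) = (-33 + U)*(-159) = 5247 - 159*U)
(k(177, z(-1)) - 23373)/(R(15, 119) - 43039) = (-4 - 23373)/((5247 - 159*119) - 43039) = -23377/((5247 - 18921) - 43039) = -23377/(-13674 - 43039) = -23377/(-56713) = -23377*(-1/56713) = 23377/56713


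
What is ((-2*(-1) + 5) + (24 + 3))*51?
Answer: 1734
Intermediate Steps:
((-2*(-1) + 5) + (24 + 3))*51 = ((2 + 5) + 27)*51 = (7 + 27)*51 = 34*51 = 1734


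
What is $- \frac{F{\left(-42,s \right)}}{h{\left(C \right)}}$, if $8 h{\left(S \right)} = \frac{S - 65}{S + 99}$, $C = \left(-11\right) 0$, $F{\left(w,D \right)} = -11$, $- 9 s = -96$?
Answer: $- \frac{8712}{65} \approx -134.03$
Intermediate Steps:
$s = \frac{32}{3}$ ($s = \left(- \frac{1}{9}\right) \left(-96\right) = \frac{32}{3} \approx 10.667$)
$C = 0$
$h{\left(S \right)} = \frac{-65 + S}{8 \left(99 + S\right)}$ ($h{\left(S \right)} = \frac{\left(S - 65\right) \frac{1}{S + 99}}{8} = \frac{\left(-65 + S\right) \frac{1}{99 + S}}{8} = \frac{\frac{1}{99 + S} \left(-65 + S\right)}{8} = \frac{-65 + S}{8 \left(99 + S\right)}$)
$- \frac{F{\left(-42,s \right)}}{h{\left(C \right)}} = - \frac{-11}{\frac{1}{8} \frac{1}{99 + 0} \left(-65 + 0\right)} = - \frac{-11}{\frac{1}{8} \cdot \frac{1}{99} \left(-65\right)} = - \frac{-11}{- \frac{65}{792}} = - \frac{\left(-11\right) \left(-792\right)}{65} = \left(-1\right) \frac{8712}{65} = - \frac{8712}{65}$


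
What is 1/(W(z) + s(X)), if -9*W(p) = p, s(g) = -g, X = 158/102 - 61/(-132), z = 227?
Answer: -6732/183335 ≈ -0.036720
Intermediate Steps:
X = 4513/2244 (X = 158*(1/102) - 61*(-1/132) = 79/51 + 61/132 = 4513/2244 ≈ 2.0111)
W(p) = -p/9
1/(W(z) + s(X)) = 1/(-⅑*227 - 1*4513/2244) = 1/(-227/9 - 4513/2244) = 1/(-183335/6732) = -6732/183335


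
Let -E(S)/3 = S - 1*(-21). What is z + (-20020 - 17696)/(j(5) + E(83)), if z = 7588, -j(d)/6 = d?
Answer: 438802/57 ≈ 7698.3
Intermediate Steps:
j(d) = -6*d
E(S) = -63 - 3*S (E(S) = -3*(S - 1*(-21)) = -3*(S + 21) = -3*(21 + S) = -63 - 3*S)
z + (-20020 - 17696)/(j(5) + E(83)) = 7588 + (-20020 - 17696)/(-6*5 + (-63 - 3*83)) = 7588 - 37716/(-30 + (-63 - 249)) = 7588 - 37716/(-30 - 312) = 7588 - 37716/(-342) = 7588 - 37716*(-1/342) = 7588 + 6286/57 = 438802/57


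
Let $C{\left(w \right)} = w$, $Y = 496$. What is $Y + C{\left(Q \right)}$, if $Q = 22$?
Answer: $518$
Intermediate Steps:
$Y + C{\left(Q \right)} = 496 + 22 = 518$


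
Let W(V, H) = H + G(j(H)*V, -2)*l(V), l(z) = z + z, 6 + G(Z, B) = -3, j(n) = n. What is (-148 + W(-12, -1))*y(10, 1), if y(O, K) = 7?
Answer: 469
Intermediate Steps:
G(Z, B) = -9 (G(Z, B) = -6 - 3 = -9)
l(z) = 2*z
W(V, H) = H - 18*V
(-148 + W(-12, -1))*y(10, 1) = (-148 + (-1 - 18*(-12)))*7 = (-148 + (-1 + 216))*7 = (-148 + 215)*7 = 67*7 = 469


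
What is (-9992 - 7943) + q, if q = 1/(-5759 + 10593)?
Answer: -86697789/4834 ≈ -17935.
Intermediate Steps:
q = 1/4834 ≈ 0.00020687
(-9992 - 7943) + q = (-9992 - 7943) + 1/4834 = -17935 + 1/4834 = -86697789/4834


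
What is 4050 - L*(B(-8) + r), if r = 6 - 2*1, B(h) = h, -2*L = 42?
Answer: 3966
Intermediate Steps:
L = -21 (L = -½*42 = -21)
r = 4 (r = 6 - 2 = 4)
4050 - L*(B(-8) + r) = 4050 - (-21)*(-8 + 4) = 4050 - (-21)*(-4) = 4050 - 1*84 = 4050 - 84 = 3966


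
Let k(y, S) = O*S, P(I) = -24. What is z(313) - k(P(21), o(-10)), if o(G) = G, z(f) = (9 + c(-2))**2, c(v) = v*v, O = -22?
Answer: -51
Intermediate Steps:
c(v) = v**2
z(f) = 169 (z(f) = (9 + (-2)**2)**2 = (9 + 4)**2 = 13**2 = 169)
k(y, S) = -22*S
z(313) - k(P(21), o(-10)) = 169 - (-22)*(-10) = 169 - 1*220 = 169 - 220 = -51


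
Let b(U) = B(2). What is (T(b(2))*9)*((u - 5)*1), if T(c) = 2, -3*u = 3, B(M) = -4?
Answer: -108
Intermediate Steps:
u = -1 (u = -⅓*3 = -1)
b(U) = -4
(T(b(2))*9)*((u - 5)*1) = (2*9)*((-1 - 5)*1) = 18*(-6*1) = 18*(-6) = -108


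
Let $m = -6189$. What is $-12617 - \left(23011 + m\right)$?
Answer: $-29439$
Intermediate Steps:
$-12617 - \left(23011 + m\right) = -12617 - 16822 = -29439$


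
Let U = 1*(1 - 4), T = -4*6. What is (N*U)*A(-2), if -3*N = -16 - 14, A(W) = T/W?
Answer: -360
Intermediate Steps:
T = -24
A(W) = -24/W
N = 10 (N = -(-16 - 14)/3 = -⅓*(-30) = 10)
U = -3 (U = 1*(-3) = -3)
(N*U)*A(-2) = (10*(-3))*(-24/(-2)) = -(-720)*(-1)/2 = -30*12 = -360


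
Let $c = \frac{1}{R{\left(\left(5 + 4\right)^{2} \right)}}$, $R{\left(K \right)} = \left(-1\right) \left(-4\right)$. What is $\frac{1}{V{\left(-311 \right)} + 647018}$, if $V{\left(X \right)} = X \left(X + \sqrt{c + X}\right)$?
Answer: $\frac{2974956}{2212711024687} + \frac{622 i \sqrt{1243}}{2212711024687} \approx 1.3445 \cdot 10^{-6} + 9.9106 \cdot 10^{-9} i$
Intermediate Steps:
$R{\left(K \right)} = 4$
$c = \frac{1}{4} \approx 0.25$
$V{\left(X \right)} = X \left(X + \sqrt{\frac{1}{4} + X}\right)$
$\frac{1}{V{\left(-311 \right)} + 647018} = \frac{1}{\frac{1}{2} \left(-311\right) \left(\sqrt{1 + 4 \left(-311\right)} + 2 \left(-311\right)\right) + 647018} = \frac{1}{\frac{1}{2} \left(-311\right) \left(\sqrt{1 - 1244} - 622\right) + 647018} = \frac{1}{\frac{1}{2} \left(-311\right) \left(\sqrt{-1243} - 622\right) + 647018} = \frac{1}{\frac{1}{2} \left(-311\right) \left(i \sqrt{1243} - 622\right) + 647018} = \frac{1}{\frac{1}{2} \left(-311\right) \left(-622 + i \sqrt{1243}\right) + 647018} = \frac{1}{\left(96721 - \frac{311 i \sqrt{1243}}{2}\right) + 647018} = \frac{1}{743739 - \frac{311 i \sqrt{1243}}{2}}$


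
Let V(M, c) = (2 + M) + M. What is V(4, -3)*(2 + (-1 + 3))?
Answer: 40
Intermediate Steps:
V(M, c) = 2 + 2*M
V(4, -3)*(2 + (-1 + 3)) = (2 + 2*4)*(2 + (-1 + 3)) = (2 + 8)*(2 + 2) = 10*4 = 40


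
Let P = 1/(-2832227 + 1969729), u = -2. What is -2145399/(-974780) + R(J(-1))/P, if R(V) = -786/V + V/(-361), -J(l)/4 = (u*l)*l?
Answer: 29826508977348589/351895580 ≈ 8.4760e+7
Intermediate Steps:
P = -1/862498 (P = 1/(-862498) = -1/862498 ≈ -1.1594e-6)
J(l) = 8*l² (J(l) = -4*(-2*l)*l = -(-8)*l² = 8*l²)
R(V) = -786/V - V/361 (R(V) = -786/V + V*(-1/361) = -786/V - V/361)
-2145399/(-974780) + R(J(-1))/P = -2145399/(-974780) + (-786/(8*(-1)²) - 8*(-1)²/361)/(-1/862498) = -2145399*(-1/974780) + (-786/(8*1) - 8/361)*(-862498) = 2145399/974780 + (-786/8 - 1/361*8)*(-862498) = 2145399/974780 + (-786*⅛ - 8/361)*(-862498) = 2145399/974780 + (-393/4 - 8/361)*(-862498) = 2145399/974780 - 141905/1444*(-862498) = 2145399/974780 + 61196389345/722 = 29826508977348589/351895580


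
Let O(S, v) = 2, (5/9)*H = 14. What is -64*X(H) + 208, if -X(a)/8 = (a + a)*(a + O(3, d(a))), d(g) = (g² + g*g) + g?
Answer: 17552464/25 ≈ 7.0210e+5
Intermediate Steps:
d(g) = g + 2*g² (d(g) = (g² + g²) + g = 2*g² + g = g + 2*g²)
H = 126/5 (H = (9/5)*14 = 126/5 ≈ 25.200)
X(a) = -16*a*(2 + a) (X(a) = -8*(a + a)*(a + 2) = -8*2*a*(2 + a) = -16*a*(2 + a))
-64*X(H) + 208 = -(-1024)*126*(2 + 126/5)/5 + 208 = -(-1024)*126*136/(5*5) + 208 = -64*(-274176/25) + 208 = 17547264/25 + 208 = 17552464/25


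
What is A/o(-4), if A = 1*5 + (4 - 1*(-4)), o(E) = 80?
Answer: 13/80 ≈ 0.16250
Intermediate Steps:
A = 13 (A = 5 + (4 + 4) = 5 + 8 = 13)
A/o(-4) = 13/80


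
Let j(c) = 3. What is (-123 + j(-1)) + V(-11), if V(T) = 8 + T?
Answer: -123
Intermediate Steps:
(-123 + j(-1)) + V(-11) = (-123 + 3) + (8 - 11) = -120 - 3 = -123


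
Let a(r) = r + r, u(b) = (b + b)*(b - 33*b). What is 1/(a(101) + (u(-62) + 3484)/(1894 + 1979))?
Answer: 1291/179938 ≈ 0.0071747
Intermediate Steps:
u(b) = -64*b**2 (u(b) = (2*b)*(-32*b) = -64*b**2)
a(r) = 2*r
1/(a(101) + (u(-62) + 3484)/(1894 + 1979)) = 1/(2*101 + (-64*(-62)**2 + 3484)/(1894 + 1979)) = 1/(202 + (-64*3844 + 3484)/3873) = 1/(202 + (-246016 + 3484)*(1/3873)) = 1/(202 - 242532*1/3873) = 1/(202 - 80844/1291) = 1/(179938/1291) = 1291/179938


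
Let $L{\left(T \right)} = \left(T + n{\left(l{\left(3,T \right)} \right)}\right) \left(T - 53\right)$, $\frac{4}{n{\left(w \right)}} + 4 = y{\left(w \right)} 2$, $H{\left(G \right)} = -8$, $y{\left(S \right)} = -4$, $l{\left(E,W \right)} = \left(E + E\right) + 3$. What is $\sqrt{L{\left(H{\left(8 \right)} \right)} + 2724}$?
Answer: $\frac{\sqrt{29091}}{3} \approx 56.854$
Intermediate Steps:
$l{\left(E,W \right)} = 3 + 2 E$ ($l{\left(E,W \right)} = 2 E + 3 = 3 + 2 E$)
$n{\left(w \right)} = - \frac{1}{3}$ ($n{\left(w \right)} = \frac{4}{-4 - 8} = \frac{4}{-12} = 4 \left(- \frac{1}{12}\right) = - \frac{1}{3}$)
$L{\left(T \right)} = \left(-53 + T\right) \left(- \frac{1}{3} + T\right)$ ($L{\left(T \right)} = \left(T - \frac{1}{3}\right) \left(T - 53\right) = \left(- \frac{1}{3} + T\right) \left(-53 + T\right) = \left(-53 + T\right) \left(- \frac{1}{3} + T\right)$)
$\sqrt{L{\left(H{\left(8 \right)} \right)} + 2724} = \sqrt{\left(\frac{53}{3} + \left(-8\right)^{2} - - \frac{1280}{3}\right) + 2724} = \sqrt{\left(\frac{53}{3} + 64 + \frac{1280}{3}\right) + 2724} = \sqrt{\frac{1525}{3} + 2724} = \sqrt{\frac{9697}{3}} = \frac{\sqrt{29091}}{3}$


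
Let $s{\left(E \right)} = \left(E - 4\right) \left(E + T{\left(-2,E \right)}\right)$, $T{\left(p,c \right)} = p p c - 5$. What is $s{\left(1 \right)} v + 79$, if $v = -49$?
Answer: $79$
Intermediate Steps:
$T{\left(p,c \right)} = -5 + c p^{2}$ ($T{\left(p,c \right)} = p^{2} c - 5 = c p^{2} - 5 = -5 + c p^{2}$)
$s{\left(E \right)} = \left(-5 + 5 E\right) \left(-4 + E\right)$ ($s{\left(E \right)} = \left(E - 4\right) \left(E + \left(-5 + E \left(-2\right)^{2}\right)\right) = \left(-4 + E\right) \left(E + \left(-5 + E 4\right)\right) = \left(-4 + E\right) \left(E + \left(-5 + 4 E\right)\right) = \left(-4 + E\right) \left(-5 + 5 E\right) = \left(-5 + 5 E\right) \left(-4 + E\right)$)
$s{\left(1 \right)} v + 79 = \left(20 - 25 + 5 \cdot 1^{2}\right) \left(-49\right) + 79 = \left(20 - 25 + 5 \cdot 1\right) \left(-49\right) + 79 = \left(20 - 25 + 5\right) \left(-49\right) + 79 = 0 \left(-49\right) + 79 = 0 + 79 = 79$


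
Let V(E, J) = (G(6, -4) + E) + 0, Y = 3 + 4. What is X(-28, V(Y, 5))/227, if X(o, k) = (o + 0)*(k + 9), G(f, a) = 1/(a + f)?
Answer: -462/227 ≈ -2.0352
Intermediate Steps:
Y = 7
V(E, J) = 1/2 + E (V(E, J) = (1/(-4 + 6) + E) + 0 = (1/2 + E) + 0 = 1/2 + E)
X(o, k) = o*(9 + k)
X(-28, V(Y, 5))/227 = -28*(9 + (1/2 + 7))/227 = -28*(9 + 15/2)*(1/227) = -28*33/2*(1/227) = -462*1/227 = -462/227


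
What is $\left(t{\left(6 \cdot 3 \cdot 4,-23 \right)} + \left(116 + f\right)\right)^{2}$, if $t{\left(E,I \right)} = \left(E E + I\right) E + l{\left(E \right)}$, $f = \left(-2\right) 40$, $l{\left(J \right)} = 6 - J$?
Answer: $138058319844$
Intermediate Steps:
$f = -80$
$t{\left(E,I \right)} = 6 - E + E \left(I + E^{2}\right)$ ($t{\left(E,I \right)} = \left(E E + I\right) E - \left(-6 + E\right) = \left(E^{2} + I\right) E - \left(-6 + E\right) = \left(I + E^{2}\right) E - \left(-6 + E\right) = E \left(I + E^{2}\right) - \left(-6 + E\right) = 6 - E + E \left(I + E^{2}\right)$)
$\left(t{\left(6 \cdot 3 \cdot 4,-23 \right)} + \left(116 + f\right)\right)^{2} = \left(\left(6 + \left(6 \cdot 3 \cdot 4\right)^{3} - 6 \cdot 3 \cdot 4 + 6 \cdot 3 \cdot 4 \left(-23\right)\right) + \left(116 - 80\right)\right)^{2} = \left(\left(6 + \left(18 \cdot 4\right)^{3} - 18 \cdot 4 + 18 \cdot 4 \left(-23\right)\right) + 36\right)^{2} = \left(\left(6 + 72^{3} - 72 + 72 \left(-23\right)\right) + 36\right)^{2} = \left(\left(6 + 373248 - 72 - 1656\right) + 36\right)^{2} = \left(371526 + 36\right)^{2} = 371562^{2} = 138058319844$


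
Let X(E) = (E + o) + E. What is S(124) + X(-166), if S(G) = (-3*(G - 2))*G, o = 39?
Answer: -45677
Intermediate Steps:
X(E) = 39 + 2*E (X(E) = (E + 39) + E = (39 + E) + E = 39 + 2*E)
S(G) = G*(6 - 3*G) (S(G) = (-3*(-2 + G))*G = (6 - 3*G)*G = G*(6 - 3*G))
S(124) + X(-166) = 3*124*(2 - 1*124) + (39 + 2*(-166)) = 3*124*(2 - 124) + (39 - 332) = 3*124*(-122) - 293 = -45384 - 293 = -45677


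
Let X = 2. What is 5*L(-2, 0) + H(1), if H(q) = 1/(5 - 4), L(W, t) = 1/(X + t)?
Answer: 7/2 ≈ 3.5000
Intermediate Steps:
L(W, t) = 1/(2 + t)
H(q) = 1 (H(q) = 1/1 = 1)
5*L(-2, 0) + H(1) = 5/(2 + 0) + 1 = 5/2 + 1 = 7/2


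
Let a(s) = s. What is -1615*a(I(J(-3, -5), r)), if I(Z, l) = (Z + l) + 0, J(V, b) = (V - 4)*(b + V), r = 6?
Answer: -100130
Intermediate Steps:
J(V, b) = (-4 + V)*(V + b)
I(Z, l) = Z + l
-1615*a(I(J(-3, -5), r)) = -1615*(((-3)² - 4*(-3) - 4*(-5) - 3*(-5)) + 6) = -1615*((9 + 12 + 20 + 15) + 6) = -1615*(56 + 6) = -1615*62 = -100130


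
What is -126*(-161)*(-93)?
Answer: -1886598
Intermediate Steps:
-126*(-161)*(-93) = 20286*(-93) = -1886598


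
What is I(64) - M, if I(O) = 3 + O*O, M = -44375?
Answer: 48474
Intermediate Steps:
I(O) = 3 + O**2
I(64) - M = (3 + 64**2) - 1*(-44375) = (3 + 4096) + 44375 = 4099 + 44375 = 48474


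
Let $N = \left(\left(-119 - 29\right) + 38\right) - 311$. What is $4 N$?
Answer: $-1684$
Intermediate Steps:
$N = -421$ ($N = \left(-148 + 38\right) - 311 = -110 - 311 = -421$)
$4 N = 4 \left(-421\right) = -1684$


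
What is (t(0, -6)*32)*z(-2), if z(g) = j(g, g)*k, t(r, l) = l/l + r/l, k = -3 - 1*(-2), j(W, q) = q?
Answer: 64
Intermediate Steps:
k = -1 (k = -3 + 2 = -1)
t(r, l) = 1 + r/l
z(g) = -g (z(g) = g*(-1) = -g)
(t(0, -6)*32)*z(-2) = (((-6 + 0)/(-6))*32)*(-1*(-2)) = (-⅙*(-6)*32)*2 = (1*32)*2 = 32*2 = 64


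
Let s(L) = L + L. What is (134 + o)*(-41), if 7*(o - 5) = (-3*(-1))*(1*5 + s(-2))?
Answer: -40016/7 ≈ -5716.6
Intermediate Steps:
s(L) = 2*L
o = 38/7 (o = 5 + ((-3*(-1))*(1*5 + 2*(-2)))/7 = 5 + (3*(5 - 4))/7 = 5 + (3*1)/7 = 5 + (⅐)*3 = 5 + 3/7 = 38/7 ≈ 5.4286)
(134 + o)*(-41) = (134 + 38/7)*(-41) = (976/7)*(-41) = -40016/7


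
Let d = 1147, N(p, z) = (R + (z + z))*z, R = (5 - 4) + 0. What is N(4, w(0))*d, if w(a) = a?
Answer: 0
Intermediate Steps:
R = 1 (R = 1 + 0 = 1)
N(p, z) = z*(1 + 2*z) (N(p, z) = (1 + (z + z))*z = (1 + 2*z)*z = z*(1 + 2*z))
N(4, w(0))*d = (0*(1 + 2*0))*1147 = (0*(1 + 0))*1147 = (0*1)*1147 = 0*1147 = 0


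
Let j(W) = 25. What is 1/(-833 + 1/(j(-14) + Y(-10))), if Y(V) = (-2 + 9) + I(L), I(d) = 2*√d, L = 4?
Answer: -36/29987 ≈ -0.0012005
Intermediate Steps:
Y(V) = 11 (Y(V) = (-2 + 9) + 2*√4 = 7 + 2*2 = 7 + 4 = 11)
1/(-833 + 1/(j(-14) + Y(-10))) = 1/(-833 + 1/(25 + 11)) = 1/(-833 + 1/36) = 1/(-29987/36) = -36/29987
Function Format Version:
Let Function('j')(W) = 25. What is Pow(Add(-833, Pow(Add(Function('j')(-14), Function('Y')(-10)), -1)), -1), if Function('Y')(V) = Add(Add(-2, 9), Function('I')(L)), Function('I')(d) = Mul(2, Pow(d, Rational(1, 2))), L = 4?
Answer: Rational(-36, 29987) ≈ -0.0012005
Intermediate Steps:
Function('Y')(V) = 11 (Function('Y')(V) = Add(Add(-2, 9), Mul(2, Pow(4, Rational(1, 2)))) = Add(7, Mul(2, 2)) = Add(7, 4) = 11)
Pow(Add(-833, Pow(Add(Function('j')(-14), Function('Y')(-10)), -1)), -1) = Pow(Add(-833, Pow(Add(25, 11), -1)), -1) = Pow(Add(-833, Pow(36, -1)), -1) = Pow(Add(-833, Rational(1, 36)), -1) = Pow(Rational(-29987, 36), -1) = Rational(-36, 29987)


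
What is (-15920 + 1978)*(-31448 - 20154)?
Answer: 719435084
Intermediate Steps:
(-15920 + 1978)*(-31448 - 20154) = -13942*(-51602) = 719435084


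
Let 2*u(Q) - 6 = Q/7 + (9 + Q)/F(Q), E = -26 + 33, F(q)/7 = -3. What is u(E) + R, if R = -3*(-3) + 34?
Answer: 1937/42 ≈ 46.119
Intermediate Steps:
F(q) = -21 (F(q) = 7*(-3) = -21)
R = 43 (R = 9 + 34 = 43)
E = 7
u(Q) = 39/14 + Q/21 (u(Q) = 3 + (Q/7 + (9 + Q)/(-21))/2 = 3 + (Q*(⅐) + (9 + Q)*(-1/21))/2 = 3 + (Q/7 + (-3/7 - Q/21))/2 = 3 + (-3/7 + 2*Q/21)/2 = 3 + (-3/14 + Q/21) = 39/14 + Q/21)
u(E) + R = (39/14 + (1/21)*7) + 43 = (39/14 + ⅓) + 43 = 131/42 + 43 = 1937/42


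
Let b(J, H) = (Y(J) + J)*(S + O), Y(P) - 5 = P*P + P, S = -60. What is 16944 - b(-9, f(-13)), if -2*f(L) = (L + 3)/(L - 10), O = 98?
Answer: 14360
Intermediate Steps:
f(L) = -(3 + L)/(2*(-10 + L)) (f(L) = -(L + 3)/(2*(L - 10)) = -(3 + L)/(2*(-10 + L)))
Y(P) = 5 + P + P² (Y(P) = 5 + (P*P + P) = 5 + (P² + P) = 5 + (P + P²) = 5 + P + P²)
b(J, H) = 190 + 38*J² + 76*J (b(J, H) = ((5 + J + J²) + J)*(-60 + 98) = (5 + J² + 2*J)*38 = 190 + 38*J² + 76*J)
16944 - b(-9, f(-13)) = 16944 - (190 + 38*(-9)² + 76*(-9)) = 16944 - (190 + 38*81 - 684) = 16944 - (190 + 3078 - 684) = 16944 - 1*2584 = 16944 - 2584 = 14360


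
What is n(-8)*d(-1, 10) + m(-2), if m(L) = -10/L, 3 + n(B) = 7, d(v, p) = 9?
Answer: 41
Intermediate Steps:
n(B) = 4 (n(B) = -3 + 7 = 4)
n(-8)*d(-1, 10) + m(-2) = 4*9 - 10/(-2) = 36 - 10*(-½) = 36 + 5 = 41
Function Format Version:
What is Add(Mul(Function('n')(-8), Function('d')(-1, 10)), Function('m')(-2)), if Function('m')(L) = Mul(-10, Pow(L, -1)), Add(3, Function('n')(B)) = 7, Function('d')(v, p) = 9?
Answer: 41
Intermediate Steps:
Function('n')(B) = 4 (Function('n')(B) = Add(-3, 7) = 4)
Add(Mul(Function('n')(-8), Function('d')(-1, 10)), Function('m')(-2)) = Add(Mul(4, 9), Mul(-10, Pow(-2, -1))) = Add(36, Mul(-10, Rational(-1, 2))) = Add(36, 5) = 41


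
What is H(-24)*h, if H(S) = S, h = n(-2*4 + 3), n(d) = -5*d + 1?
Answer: -624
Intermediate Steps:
n(d) = 1 - 5*d
h = 26 (h = 1 - 5*(-2*4 + 3) = 1 - 5*(-8 + 3) = 1 - 5*(-5) = 1 + 25 = 26)
H(-24)*h = -24*26 = -624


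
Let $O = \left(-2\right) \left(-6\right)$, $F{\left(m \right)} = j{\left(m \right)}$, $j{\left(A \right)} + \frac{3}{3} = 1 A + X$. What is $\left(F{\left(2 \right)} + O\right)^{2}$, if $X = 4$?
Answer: $289$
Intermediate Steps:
$j{\left(A \right)} = 3 + A$ ($j{\left(A \right)} = -1 + \left(1 A + 4\right) = -1 + \left(A + 4\right) = -1 + \left(4 + A\right) = 3 + A$)
$F{\left(m \right)} = 3 + m$
$O = 12$
$\left(F{\left(2 \right)} + O\right)^{2} = \left(\left(3 + 2\right) + 12\right)^{2} = \left(5 + 12\right)^{2} = 17^{2} = 289$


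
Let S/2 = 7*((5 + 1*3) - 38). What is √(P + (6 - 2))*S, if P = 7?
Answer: -420*√11 ≈ -1393.0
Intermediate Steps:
S = -420 (S = 2*(7*((5 + 1*3) - 38)) = 2*(7*((5 + 3) - 38)) = 2*(7*(8 - 38)) = 2*(7*(-30)) = 2*(-210) = -420)
√(P + (6 - 2))*S = √(7 + (6 - 2))*(-420) = √(7 + 4)*(-420) = √11*(-420) = -420*√11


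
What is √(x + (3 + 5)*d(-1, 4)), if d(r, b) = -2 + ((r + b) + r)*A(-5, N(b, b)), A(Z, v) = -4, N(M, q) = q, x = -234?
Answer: I*√314 ≈ 17.72*I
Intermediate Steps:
d(r, b) = -2 - 8*r - 4*b (d(r, b) = -2 + ((r + b) + r)*(-4) = -2 + ((b + r) + r)*(-4) = -2 + (b + 2*r)*(-4) = -2 + (-8*r - 4*b) = -2 - 8*r - 4*b)
√(x + (3 + 5)*d(-1, 4)) = √(-234 + (3 + 5)*(-2 - 8*(-1) - 4*4)) = √(-234 + 8*(-2 + 8 - 16)) = √(-234 + 8*(-10)) = √(-234 - 80) = √(-314) = I*√314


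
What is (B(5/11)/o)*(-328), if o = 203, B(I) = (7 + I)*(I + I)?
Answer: -268960/24563 ≈ -10.950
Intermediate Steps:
B(I) = 2*I*(7 + I) (B(I) = (7 + I)*(2*I) = 2*I*(7 + I))
(B(5/11)/o)*(-328) = ((2*(5/11)*(7 + 5/11))/203)*(-328) = ((2*(5*(1/11))*(7 + 5*(1/11)))*(1/203))*(-328) = ((2*(5/11)*(7 + 5/11))*(1/203))*(-328) = ((2*(5/11)*(82/11))*(1/203))*(-328) = ((820/121)*(1/203))*(-328) = (820/24563)*(-328) = -268960/24563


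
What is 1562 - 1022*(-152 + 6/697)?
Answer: 109357350/697 ≈ 1.5690e+5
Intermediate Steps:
1562 - 1022*(-152 + 6/697) = 1562 - 1022*(-105938/697) = 1562 + 108268636/697 = 109357350/697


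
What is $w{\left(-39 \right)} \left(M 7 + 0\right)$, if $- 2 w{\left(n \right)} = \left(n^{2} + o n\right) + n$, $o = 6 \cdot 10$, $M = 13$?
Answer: $39039$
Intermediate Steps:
$o = 60$
$w{\left(n \right)} = - \frac{61 n}{2} - \frac{n^{2}}{2}$ ($w{\left(n \right)} = - \frac{\left(n^{2} + 60 n\right) + n}{2} = - \frac{n^{2} + 61 n}{2} = - \frac{61 n}{2} - \frac{n^{2}}{2}$)
$w{\left(-39 \right)} \left(M 7 + 0\right) = \left(- \frac{1}{2}\right) \left(-39\right) \left(61 - 39\right) \left(13 \cdot 7 + 0\right) = \left(- \frac{1}{2}\right) \left(-39\right) 22 \left(91 + 0\right) = 429 \cdot 91 = 39039$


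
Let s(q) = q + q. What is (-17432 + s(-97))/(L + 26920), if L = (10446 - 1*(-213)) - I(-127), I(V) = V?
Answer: -8813/18853 ≈ -0.46746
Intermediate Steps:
s(q) = 2*q
L = 10786 (L = (10446 - 1*(-213)) - 1*(-127) = (10446 + 213) + 127 = 10659 + 127 = 10786)
(-17432 + s(-97))/(L + 26920) = (-17432 + 2*(-97))/(10786 + 26920) = (-17432 - 194)/37706 = -17626*1/37706 = -8813/18853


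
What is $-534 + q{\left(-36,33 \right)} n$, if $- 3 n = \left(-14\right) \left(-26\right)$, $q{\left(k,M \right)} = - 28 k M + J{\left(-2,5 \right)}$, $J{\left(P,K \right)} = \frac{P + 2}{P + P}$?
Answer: $-4036566$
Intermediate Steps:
$J{\left(P,K \right)} = \frac{2 + P}{2 P}$
$q{\left(k,M \right)} = - 28 M k$ ($q{\left(k,M \right)} = - 28 k M + \frac{2 - 2}{2 \left(-2\right)} = - 28 M k + \frac{1}{2} \left(- \frac{1}{2}\right) 0 = - 28 M k + 0 = - 28 M k$)
$n = - \frac{364}{3}$ ($n = - \frac{\left(-14\right) \left(-26\right)}{3} = \left(- \frac{1}{3}\right) 364 = - \frac{364}{3} \approx -121.33$)
$-534 + q{\left(-36,33 \right)} n = -534 + \left(-28\right) 33 \left(-36\right) \left(- \frac{364}{3}\right) = -534 + 33264 \left(- \frac{364}{3}\right) = -534 - 4036032 = -4036566$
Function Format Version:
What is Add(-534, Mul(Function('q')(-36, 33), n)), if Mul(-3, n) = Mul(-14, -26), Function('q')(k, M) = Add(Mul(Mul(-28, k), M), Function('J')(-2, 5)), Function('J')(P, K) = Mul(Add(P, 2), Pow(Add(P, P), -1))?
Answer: -4036566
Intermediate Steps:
Function('J')(P, K) = Mul(Rational(1, 2), Pow(P, -1), Add(2, P)) (Function('J')(P, K) = Mul(Add(2, P), Pow(Mul(2, P), -1)) = Mul(Add(2, P), Mul(Rational(1, 2), Pow(P, -1))) = Mul(Rational(1, 2), Pow(P, -1), Add(2, P)))
Function('q')(k, M) = Mul(-28, M, k) (Function('q')(k, M) = Add(Mul(Mul(-28, k), M), Mul(Rational(1, 2), Pow(-2, -1), Add(2, -2))) = Add(Mul(-28, M, k), Mul(Rational(1, 2), Rational(-1, 2), 0)) = Add(Mul(-28, M, k), 0) = Mul(-28, M, k))
n = Rational(-364, 3) (n = Mul(Rational(-1, 3), Mul(-14, -26)) = Mul(Rational(-1, 3), 364) = Rational(-364, 3) ≈ -121.33)
Add(-534, Mul(Function('q')(-36, 33), n)) = Add(-534, Mul(Mul(-28, 33, -36), Rational(-364, 3))) = Add(-534, Mul(33264, Rational(-364, 3))) = Add(-534, -4036032) = -4036566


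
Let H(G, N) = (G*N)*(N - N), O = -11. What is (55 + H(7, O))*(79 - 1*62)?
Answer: 935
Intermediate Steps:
H(G, N) = 0 (H(G, N) = (G*N)*0 = 0)
(55 + H(7, O))*(79 - 1*62) = (55 + 0)*(79 - 1*62) = 55*(79 - 62) = 55*17 = 935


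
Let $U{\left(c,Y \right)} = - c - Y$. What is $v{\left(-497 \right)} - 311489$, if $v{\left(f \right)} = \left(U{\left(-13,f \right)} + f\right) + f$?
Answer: $-311973$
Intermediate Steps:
$U{\left(c,Y \right)} = - Y - c$
$v{\left(f \right)} = 13 + f$ ($v{\left(f \right)} = \left(\left(- f - -13\right) + f\right) + f = \left(\left(- f + 13\right) + f\right) + f = \left(\left(13 - f\right) + f\right) + f = 13 + f$)
$v{\left(-497 \right)} - 311489 = \left(13 - 497\right) - 311489 = -484 - 311489 = -311973$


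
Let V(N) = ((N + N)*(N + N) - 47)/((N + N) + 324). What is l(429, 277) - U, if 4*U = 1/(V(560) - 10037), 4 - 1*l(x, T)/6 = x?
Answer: -33759640889/13239075 ≈ -2550.0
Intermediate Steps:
l(x, T) = 24 - 6*x
V(N) = (-47 + 4*N²)/(324 + 2*N) (V(N) = ((2*N)*(2*N) - 47)/(2*N + 324) = (4*N² - 47)/(324 + 2*N) = (-47 + 4*N²)/(324 + 2*N))
U = -361/13239075 (U = 1/(4*((-47 + 4*560²)/(2*(162 + 560)) - 10037)) = 1/(4*((½)*(-47 + 4*313600)/722 - 10037)) = 1/(4*((½)*(1/722)*(-47 + 1254400) - 10037)) = 1/(4*((½)*(1/722)*1254353 - 10037)) = 1/(4*(1254353/1444 - 10037)) = 1/(4*(-13239075/1444)) = (¼)*(-1444/13239075) = -361/13239075 ≈ -2.7268e-5)
l(429, 277) - U = (24 - 6*429) - 1*(-361/13239075) = (24 - 2574) + 361/13239075 = -2550 + 361/13239075 = -33759640889/13239075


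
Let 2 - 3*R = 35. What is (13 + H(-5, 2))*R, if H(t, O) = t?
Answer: -88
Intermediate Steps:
R = -11 (R = ⅔ - ⅓*35 = ⅔ - 35/3 = -11)
(13 + H(-5, 2))*R = (13 - 5)*(-11) = 8*(-11) = -88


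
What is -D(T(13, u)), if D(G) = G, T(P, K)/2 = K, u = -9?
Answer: 18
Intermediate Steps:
T(P, K) = 2*K
-D(T(13, u)) = -2*(-9) = -1*(-18) = 18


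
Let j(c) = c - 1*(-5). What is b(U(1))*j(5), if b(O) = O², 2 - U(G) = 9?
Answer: 490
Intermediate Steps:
U(G) = -7 (U(G) = 2 - 1*9 = 2 - 9 = -7)
j(c) = 5 + c (j(c) = c + 5 = 5 + c)
b(U(1))*j(5) = (-7)²*(5 + 5) = 49*10 = 490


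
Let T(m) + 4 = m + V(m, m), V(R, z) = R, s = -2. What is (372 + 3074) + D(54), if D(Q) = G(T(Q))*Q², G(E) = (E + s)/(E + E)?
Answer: 126775/26 ≈ 4876.0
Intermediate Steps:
T(m) = -4 + 2*m (T(m) = -4 + (m + m) = -4 + 2*m)
G(E) = (-2 + E)/(2*E) (G(E) = (E - 2)/(E + E) = (-2 + E)/((2*E)) = (-2 + E)*(1/(2*E)) = (-2 + E)/(2*E))
D(Q) = Q²*(-6 + 2*Q)/(2*(-4 + 2*Q)) (D(Q) = ((-2 + (-4 + 2*Q))/(2*(-4 + 2*Q)))*Q² = ((-6 + 2*Q)/(2*(-4 + 2*Q)))*Q² = Q²*(-6 + 2*Q)/(2*(-4 + 2*Q)))
(372 + 3074) + D(54) = (372 + 3074) + (½)*54²*(-3 + 54)/(-2 + 54) = 3446 + (½)*2916*51/52 = 3446 + (½)*2916*(1/52)*51 = 3446 + 37179/26 = 126775/26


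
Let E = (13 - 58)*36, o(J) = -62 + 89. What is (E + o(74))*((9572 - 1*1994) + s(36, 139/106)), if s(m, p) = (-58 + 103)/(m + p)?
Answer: -9550277136/791 ≈ -1.2074e+7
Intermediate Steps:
o(J) = 27
E = -1620 (E = -45*36 = -1620)
s(m, p) = 45/(m + p)
(E + o(74))*((9572 - 1*1994) + s(36, 139/106)) = (-1620 + 27)*((9572 - 1*1994) + 45/(36 + 139/106)) = -1593*((9572 - 1994) + 45/(36 + 139*(1/106))) = -1593*(7578 + 45/(36 + 139/106)) = -1593*(7578 + 45/(3955/106)) = -1593*(7578 + 45*(106/3955)) = -1593*(7578 + 954/791) = -1593*5995152/791 = -9550277136/791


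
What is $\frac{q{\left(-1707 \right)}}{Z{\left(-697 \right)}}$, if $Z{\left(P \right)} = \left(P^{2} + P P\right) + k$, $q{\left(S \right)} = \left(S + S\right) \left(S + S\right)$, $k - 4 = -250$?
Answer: $\frac{2913849}{242843} \approx 11.999$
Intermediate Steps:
$k = -246$ ($k = 4 - 250 = -246$)
$q{\left(S \right)} = 4 S^{2}$ ($q{\left(S \right)} = 2 S 2 S = 4 S^{2}$)
$Z{\left(P \right)} = -246 + 2 P^{2}$ ($Z{\left(P \right)} = \left(P^{2} + P P\right) - 246 = \left(P^{2} + P^{2}\right) - 246 = 2 P^{2} - 246 = -246 + 2 P^{2}$)
$\frac{q{\left(-1707 \right)}}{Z{\left(-697 \right)}} = \frac{4 \left(-1707\right)^{2}}{-246 + 2 \left(-697\right)^{2}} = \frac{4 \cdot 2913849}{-246 + 2 \cdot 485809} = \frac{11655396}{-246 + 971618} = \frac{11655396}{971372} = 11655396 \cdot \frac{1}{971372} = \frac{2913849}{242843}$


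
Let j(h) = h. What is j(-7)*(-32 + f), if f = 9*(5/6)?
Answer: 343/2 ≈ 171.50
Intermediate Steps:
f = 15/2 (f = 9*(5*(⅙)) = 9*(⅚) = 15/2 ≈ 7.5000)
j(-7)*(-32 + f) = -7*(-32 + 15/2) = -7*(-49/2) = 343/2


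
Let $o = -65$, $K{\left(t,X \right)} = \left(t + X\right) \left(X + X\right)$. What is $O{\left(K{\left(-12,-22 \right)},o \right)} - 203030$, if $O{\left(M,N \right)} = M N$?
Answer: $-300270$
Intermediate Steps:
$K{\left(t,X \right)} = 2 X \left(X + t\right)$ ($K{\left(t,X \right)} = \left(X + t\right) 2 X = 2 X \left(X + t\right)$)
$O{\left(K{\left(-12,-22 \right)},o \right)} - 203030 = 2 \left(-22\right) \left(-22 - 12\right) \left(-65\right) - 203030 = 2 \left(-22\right) \left(-34\right) \left(-65\right) - 203030 = 1496 \left(-65\right) - 203030 = -97240 - 203030 = -300270$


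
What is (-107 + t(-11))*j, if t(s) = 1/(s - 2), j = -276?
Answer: 384192/13 ≈ 29553.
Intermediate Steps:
t(s) = 1/(-2 + s)
(-107 + t(-11))*j = (-107 + 1/(-2 - 11))*(-276) = (-107 + 1/(-13))*(-276) = (-107 - 1/13)*(-276) = -1392/13*(-276) = 384192/13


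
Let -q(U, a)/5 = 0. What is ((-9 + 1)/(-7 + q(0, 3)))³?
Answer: 512/343 ≈ 1.4927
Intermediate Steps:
q(U, a) = 0 (q(U, a) = -5*0 = 0)
((-9 + 1)/(-7 + q(0, 3)))³ = ((-9 + 1)/(-7 + 0))³ = (-8/(-7))³ = (-8*(-⅐))³ = (8/7)³ = 512/343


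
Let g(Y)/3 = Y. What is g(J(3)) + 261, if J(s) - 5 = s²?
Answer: 303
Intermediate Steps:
J(s) = 5 + s²
g(Y) = 3*Y
g(J(3)) + 261 = 3*(5 + 3²) + 261 = 3*(5 + 9) + 261 = 3*14 + 261 = 42 + 261 = 303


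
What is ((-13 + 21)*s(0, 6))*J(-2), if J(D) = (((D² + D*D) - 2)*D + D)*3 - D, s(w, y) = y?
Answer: -1920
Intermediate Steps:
J(D) = 2*D + 3*D*(-2 + 2*D²) (J(D) = (((D² + D²) - 2)*D + D)*3 - D = ((2*D² - 2)*D + D)*3 - D = ((-2 + 2*D²)*D + D)*3 - D = (D*(-2 + 2*D²) + D)*3 - D = (D + D*(-2 + 2*D²))*3 - D = (3*D + 3*D*(-2 + 2*D²)) - D = 2*D + 3*D*(-2 + 2*D²))
((-13 + 21)*s(0, 6))*J(-2) = ((-13 + 21)*6)*(-4*(-2) + 6*(-2)³) = (8*6)*(8 + 6*(-8)) = 48*(8 - 48) = 48*(-40) = -1920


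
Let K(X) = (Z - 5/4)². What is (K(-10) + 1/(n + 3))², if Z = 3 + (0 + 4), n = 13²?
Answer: 517608001/473344 ≈ 1093.5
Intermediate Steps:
n = 169
Z = 7 (Z = 3 + 4 = 7)
K(X) = 529/16 (K(X) = (7 - 5/4)² = (23/4)² = 529/16)
(K(-10) + 1/(n + 3))² = (529/16 + 1/(169 + 3))² = (529/16 + 1/172)² = (22751/688)² = 517608001/473344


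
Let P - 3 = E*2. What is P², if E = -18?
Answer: 1089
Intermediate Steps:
P = -33 (P = 3 - 18*2 = 3 - 36 = -33)
P² = (-33)² = 1089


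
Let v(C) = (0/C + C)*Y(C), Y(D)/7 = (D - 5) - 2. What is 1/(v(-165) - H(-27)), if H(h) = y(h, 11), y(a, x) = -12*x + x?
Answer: 1/198781 ≈ 5.0307e-6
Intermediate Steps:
Y(D) = -49 + 7*D (Y(D) = 7*((D - 5) - 2) = 7*((-5 + D) - 2) = 7*(-7 + D) = -49 + 7*D)
y(a, x) = -11*x
v(C) = C*(-49 + 7*C) (v(C) = (0/C + C)*(-49 + 7*C) = (0 + C)*(-49 + 7*C) = C*(-49 + 7*C))
H(h) = -121 (H(h) = -11*11 = -121)
1/(v(-165) - H(-27)) = 1/(7*(-165)*(-7 - 165) - 1*(-121)) = 1/(7*(-165)*(-172) + 121) = 1/(198660 + 121) = 1/198781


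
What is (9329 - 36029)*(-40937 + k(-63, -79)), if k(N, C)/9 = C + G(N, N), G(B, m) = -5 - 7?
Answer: 1114885200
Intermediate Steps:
G(B, m) = -12
k(N, C) = -108 + 9*C (k(N, C) = 9*(C - 12) = 9*(-12 + C) = -108 + 9*C)
(9329 - 36029)*(-40937 + k(-63, -79)) = (9329 - 36029)*(-40937 + (-108 + 9*(-79))) = -26700*(-40937 + (-108 - 711)) = -26700*(-40937 - 819) = -26700*(-41756) = 1114885200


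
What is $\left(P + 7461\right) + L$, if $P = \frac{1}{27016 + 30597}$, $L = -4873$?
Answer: $\frac{149102445}{57613} \approx 2588.0$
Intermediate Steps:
$P = \frac{1}{57613} \approx 1.7357 \cdot 10^{-5}$
$\left(P + 7461\right) + L = \left(\frac{1}{57613} + 7461\right) - 4873 = \frac{429850594}{57613} - 4873 = \frac{149102445}{57613}$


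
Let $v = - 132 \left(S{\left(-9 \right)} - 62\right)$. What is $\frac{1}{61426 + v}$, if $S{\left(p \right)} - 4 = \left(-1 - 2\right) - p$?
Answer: $\frac{1}{68290} \approx 1.4643 \cdot 10^{-5}$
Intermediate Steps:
$S{\left(p \right)} = 1 - p$ ($S{\left(p \right)} = 4 - \left(3 + p\right) = 1 - p$)
$v = 6864$ ($v = - 132 \left(\left(1 - -9\right) - 62\right) = - 132 \left(\left(1 + 9\right) - 62\right) = - 132 \left(10 - 62\right) = \left(-132\right) \left(-52\right) = 6864$)
$\frac{1}{61426 + v} = \frac{1}{61426 + 6864} = \frac{1}{68290}$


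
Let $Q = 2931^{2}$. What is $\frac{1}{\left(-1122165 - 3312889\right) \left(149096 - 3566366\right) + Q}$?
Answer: $\frac{1}{15155785573341} \approx 6.5981 \cdot 10^{-14}$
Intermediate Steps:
$Q = 8590761$
$\frac{1}{\left(-1122165 - 3312889\right) \left(149096 - 3566366\right) + Q} = \frac{1}{\left(-1122165 - 3312889\right) \left(149096 - 3566366\right) + 8590761} = \frac{1}{\left(-4435054\right) \left(-3417270\right) + 8590761} = \frac{1}{15155776982580 + 8590761} = \frac{1}{15155785573341}$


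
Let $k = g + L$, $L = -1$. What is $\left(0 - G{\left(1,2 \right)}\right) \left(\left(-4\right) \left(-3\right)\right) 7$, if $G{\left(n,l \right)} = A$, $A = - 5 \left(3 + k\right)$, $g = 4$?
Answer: $2520$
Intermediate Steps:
$k = 3$ ($k = 4 - 1 = 3$)
$A = -30$ ($A = - 5 \left(3 + 3\right) = \left(-5\right) 6 = -30$)
$G{\left(n,l \right)} = -30$
$\left(0 - G{\left(1,2 \right)}\right) \left(\left(-4\right) \left(-3\right)\right) 7 = \left(0 - -30\right) \left(\left(-4\right) \left(-3\right)\right) 7 = \left(0 + 30\right) 12 \cdot 7 = 30 \cdot 12 \cdot 7 = 360 \cdot 7 = 2520$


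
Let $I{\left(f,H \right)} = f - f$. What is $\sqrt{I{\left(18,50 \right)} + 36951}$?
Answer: $\sqrt{36951} \approx 192.23$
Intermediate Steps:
$I{\left(f,H \right)} = 0$
$\sqrt{I{\left(18,50 \right)} + 36951} = \sqrt{0 + 36951} = \sqrt{36951}$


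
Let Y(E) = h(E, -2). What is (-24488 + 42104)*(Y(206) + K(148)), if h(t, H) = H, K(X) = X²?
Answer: 385825632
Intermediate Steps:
Y(E) = -2
(-24488 + 42104)*(Y(206) + K(148)) = (-24488 + 42104)*(-2 + 148²) = 17616*(-2 + 21904) = 17616*21902 = 385825632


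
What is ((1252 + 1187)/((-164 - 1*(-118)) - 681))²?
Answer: 5948721/528529 ≈ 11.255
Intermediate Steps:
((1252 + 1187)/((-164 - 1*(-118)) - 681))² = (2439/((-164 + 118) - 681))² = (2439/(-46 - 681))² = (2439/(-727))² = (2439*(-1/727))² = (-2439/727)² = 5948721/528529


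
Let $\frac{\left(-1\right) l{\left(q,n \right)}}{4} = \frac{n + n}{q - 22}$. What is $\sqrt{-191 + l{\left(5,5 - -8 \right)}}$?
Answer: $\frac{i \sqrt{53431}}{17} \approx 13.597 i$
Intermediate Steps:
$l{\left(q,n \right)} = - \frac{8 n}{-22 + q}$ ($l{\left(q,n \right)} = - 4 \frac{n + n}{q - 22} = - 4 \frac{2 n}{-22 + q} = - \frac{8 n}{-22 + q}$)
$\sqrt{-191 + l{\left(5,5 - -8 \right)}} = \sqrt{-191 - \frac{8 \left(5 - -8\right)}{-22 + 5}} = \sqrt{-191 - \frac{8 \left(5 + 8\right)}{-17}} = \sqrt{-191 - 104 \left(- \frac{1}{17}\right)} = \sqrt{-191 + \frac{104}{17}} = \sqrt{- \frac{3143}{17}} = \frac{i \sqrt{53431}}{17}$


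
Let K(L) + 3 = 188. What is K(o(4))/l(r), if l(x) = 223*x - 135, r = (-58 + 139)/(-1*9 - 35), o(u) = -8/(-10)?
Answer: -8140/24003 ≈ -0.33912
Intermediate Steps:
o(u) = 4/5 (o(u) = -8*(-1/10) = 4/5)
r = -81/44 (r = 81/(-9 - 35) = 81/(-44) = 81*(-1/44) = -81/44 ≈ -1.8409)
K(L) = 185 (K(L) = -3 + 188 = 185)
l(x) = -135 + 223*x
K(o(4))/l(r) = 185/(-135 + 223*(-81/44)) = 185/(-135 - 18063/44) = 185/(-24003/44) = 185*(-44/24003) = -8140/24003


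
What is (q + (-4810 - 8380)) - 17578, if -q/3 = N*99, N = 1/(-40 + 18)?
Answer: -61509/2 ≈ -30755.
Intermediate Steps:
N = -1/22 (N = 1/(-22) = -1/22 ≈ -0.045455)
q = 27/2 (q = -(-3)*99/22 = -3*(-9/2) = 27/2 ≈ 13.500)
(q + (-4810 - 8380)) - 17578 = (27/2 + (-4810 - 8380)) - 17578 = (27/2 - 13190) - 17578 = -26353/2 - 17578 = -61509/2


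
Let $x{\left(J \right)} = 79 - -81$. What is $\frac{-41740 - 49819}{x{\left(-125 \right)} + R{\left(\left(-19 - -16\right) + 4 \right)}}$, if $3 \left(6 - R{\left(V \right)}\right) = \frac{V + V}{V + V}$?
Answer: $- \frac{274677}{497} \approx -552.67$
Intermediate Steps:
$x{\left(J \right)} = 160$ ($x{\left(J \right)} = 79 + 81 = 160$)
$R{\left(V \right)} = \frac{17}{3}$ ($R{\left(V \right)} = 6 - \frac{\left(V + V\right) \frac{1}{V + V}}{3} = 6 - \frac{2 V \frac{1}{2 V}}{3} = 6 - \frac{1}{3} = \frac{17}{3}$)
$\frac{-41740 - 49819}{x{\left(-125 \right)} + R{\left(\left(-19 - -16\right) + 4 \right)}} = \frac{-41740 - 49819}{160 + \frac{17}{3}} = - \frac{91559}{\frac{497}{3}} = \left(-91559\right) \frac{3}{497} = - \frac{274677}{497}$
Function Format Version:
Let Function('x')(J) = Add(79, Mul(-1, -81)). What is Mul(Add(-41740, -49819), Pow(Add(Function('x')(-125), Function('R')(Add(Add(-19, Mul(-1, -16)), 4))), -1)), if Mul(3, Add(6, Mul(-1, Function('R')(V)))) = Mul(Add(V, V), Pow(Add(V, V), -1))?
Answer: Rational(-274677, 497) ≈ -552.67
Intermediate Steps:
Function('x')(J) = 160 (Function('x')(J) = Add(79, 81) = 160)
Function('R')(V) = Rational(17, 3) (Function('R')(V) = Add(6, Mul(Rational(-1, 3), Mul(Add(V, V), Pow(Add(V, V), -1)))) = Add(6, Mul(Rational(-1, 3), Mul(Mul(2, V), Pow(Mul(2, V), -1)))) = Add(6, Mul(Rational(-1, 3), Mul(Mul(2, V), Mul(Rational(1, 2), Pow(V, -1))))) = Add(6, Mul(Rational(-1, 3), 1)) = Add(6, Rational(-1, 3)) = Rational(17, 3))
Mul(Add(-41740, -49819), Pow(Add(Function('x')(-125), Function('R')(Add(Add(-19, Mul(-1, -16)), 4))), -1)) = Mul(Add(-41740, -49819), Pow(Add(160, Rational(17, 3)), -1)) = Mul(-91559, Pow(Rational(497, 3), -1)) = Mul(-91559, Rational(3, 497)) = Rational(-274677, 497)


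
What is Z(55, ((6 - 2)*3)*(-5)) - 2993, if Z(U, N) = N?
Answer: -3053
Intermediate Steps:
Z(55, ((6 - 2)*3)*(-5)) - 2993 = ((6 - 2)*3)*(-5) - 2993 = (4*3)*(-5) - 2993 = 12*(-5) - 2993 = -60 - 2993 = -3053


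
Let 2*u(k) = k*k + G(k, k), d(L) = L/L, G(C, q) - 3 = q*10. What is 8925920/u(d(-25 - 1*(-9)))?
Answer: 8925920/7 ≈ 1.2751e+6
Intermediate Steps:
G(C, q) = 3 + 10*q (G(C, q) = 3 + q*10 = 3 + 10*q)
d(L) = 1
u(k) = 3/2 + k**2/2 + 5*k (u(k) = (k*k + (3 + 10*k))/2 = (k**2 + (3 + 10*k))/2 = (3 + k**2 + 10*k)/2 = 3/2 + k**2/2 + 5*k)
8925920/u(d(-25 - 1*(-9))) = 8925920/(3/2 + (1/2)*1**2 + 5*1) = 8925920/(3/2 + (1/2)*1 + 5) = 8925920/(3/2 + 1/2 + 5) = 8925920/7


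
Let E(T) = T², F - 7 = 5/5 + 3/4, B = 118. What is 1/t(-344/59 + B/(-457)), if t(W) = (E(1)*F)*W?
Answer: -53926/2872975 ≈ -0.018770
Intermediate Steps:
F = 35/4 (F = 7 + (5/5 + 3/4) = 7 + (5*(⅕) + 3*(¼)) = 7 + (1 + ¾) = 7 + 7/4 = 35/4 ≈ 8.7500)
t(W) = 35*W/4 (t(W) = (1²*(35/4))*W = (1*(35/4))*W = 35*W/4)
1/t(-344/59 + B/(-457)) = 1/(35*(-344/59 + 118/(-457))/4) = 1/(35*(-344*1/59 + 118*(-1/457))/4) = 1/(35*(-344/59 - 118/457)/4) = 1/((35/4)*(-164170/26963)) = 1/(-2872975/53926) = -53926/2872975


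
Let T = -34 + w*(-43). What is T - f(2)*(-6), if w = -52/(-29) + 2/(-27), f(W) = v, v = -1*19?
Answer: -173762/783 ≈ -221.92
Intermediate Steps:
v = -19
f(W) = -19
w = 1346/783 (w = -52*(-1/29) + 2*(-1/27) = 52/29 - 2/27 = 1346/783 ≈ 1.7190)
T = -84500/783 (T = -34 + (1346/783)*(-43) = -34 - 57878/783 = -84500/783 ≈ -107.92)
T - f(2)*(-6) = -84500/783 - (-19)*(-6) = -84500/783 - 1*114 = -84500/783 - 114 = -173762/783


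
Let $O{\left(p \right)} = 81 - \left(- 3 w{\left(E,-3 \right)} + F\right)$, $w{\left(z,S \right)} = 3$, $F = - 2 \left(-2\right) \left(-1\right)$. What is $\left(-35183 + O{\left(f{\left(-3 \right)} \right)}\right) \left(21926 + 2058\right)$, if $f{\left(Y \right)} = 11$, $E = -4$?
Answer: $-841574576$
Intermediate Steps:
$F = -4$ ($F = - \left(-4\right) \left(-1\right) = \left(-1\right) 4 = -4$)
$O{\left(p \right)} = 94$ ($O{\left(p \right)} = 81 - \left(\left(-3\right) 3 - 4\right) = 81 - \left(-9 - 4\right) = 81 - -13 = 81 + 13 = 94$)
$\left(-35183 + O{\left(f{\left(-3 \right)} \right)}\right) \left(21926 + 2058\right) = \left(-35183 + 94\right) \left(21926 + 2058\right) = \left(-35089\right) 23984 = -841574576$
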